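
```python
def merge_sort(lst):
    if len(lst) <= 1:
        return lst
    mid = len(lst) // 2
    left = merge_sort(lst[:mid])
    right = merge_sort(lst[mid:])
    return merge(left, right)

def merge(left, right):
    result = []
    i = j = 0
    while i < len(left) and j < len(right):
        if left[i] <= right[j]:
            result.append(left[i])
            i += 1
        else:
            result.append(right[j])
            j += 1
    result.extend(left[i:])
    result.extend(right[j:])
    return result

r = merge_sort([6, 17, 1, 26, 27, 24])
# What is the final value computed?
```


merge_sort([6, 17, 1, 26, 27, 24])
Split into [6, 17, 1] and [26, 27, 24]
Left sorted: [1, 6, 17]
Right sorted: [24, 26, 27]
Merge [1, 6, 17] and [24, 26, 27]
= [1, 6, 17, 24, 26, 27]


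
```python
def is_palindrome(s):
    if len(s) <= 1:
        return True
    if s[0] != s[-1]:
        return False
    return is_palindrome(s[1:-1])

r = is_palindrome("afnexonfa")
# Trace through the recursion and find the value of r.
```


is_palindrome("afnexonfa")
"afnexonfa": s[0]='a' == s[-1]='a' -> is_palindrome("fnexonf")
"fnexonf": s[0]='f' == s[-1]='f' -> is_palindrome("nexon")
"nexon": s[0]='n' == s[-1]='n' -> is_palindrome("exo")
"exo": s[0]='e' != s[-1]='o' -> False
= False


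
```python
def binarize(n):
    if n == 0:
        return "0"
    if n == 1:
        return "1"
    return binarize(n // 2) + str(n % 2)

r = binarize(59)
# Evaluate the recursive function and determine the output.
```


binarize(59)
= binarize(29) + "1"
= binarize(14) + "1" + "1"
= binarize(7) + "0" + "1" + "1"
= binarize(3) + "1" + "0" + "1" + "1"
= binarize(1) + "1" + "1" + "0" + "1" + "1"
= "1" + "1" + "1" + "0" + "1" + "1"
= "111011"


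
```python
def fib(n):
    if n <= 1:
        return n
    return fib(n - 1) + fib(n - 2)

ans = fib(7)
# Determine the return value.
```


fib(7)
= fib(6) + fib(5)
= (fib(5) + fib(4)) + fib(5)
Computing bottom-up: fib(0)=0, fib(1)=1, fib(2)=1, fib(3)=2, fib(4)=3, fib(5)=5, fib(6)=8, fib(7)=13
= 13


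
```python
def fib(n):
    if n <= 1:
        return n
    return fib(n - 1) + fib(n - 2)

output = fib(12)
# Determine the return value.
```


fib(12)
= fib(11) + fib(10)
= (fib(10) + fib(9)) + fib(10)
Computing bottom-up: fib(0)=0, fib(1)=1, fib(2)=1, fib(3)=2, fib(4)=3, fib(5)=5, fib(6)=8, fib(7)=13, fib(8)=21, fib(9)=34, fib(10)=55, fib(11)=89, fib(12)=144
= 144


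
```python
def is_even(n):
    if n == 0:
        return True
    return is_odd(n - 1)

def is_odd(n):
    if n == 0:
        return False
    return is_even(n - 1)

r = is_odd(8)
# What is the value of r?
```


is_odd(8)
= is_even(7)
= is_odd(6)
= is_even(5)
= is_odd(4)
= is_even(3)
= is_odd(2)
= is_even(1)
= is_odd(0)
n == 0: return False
= False


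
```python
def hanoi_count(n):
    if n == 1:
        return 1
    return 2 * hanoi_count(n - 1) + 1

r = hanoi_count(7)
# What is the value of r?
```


hanoi_count(7)
= 2 * hanoi_count(6) + 1
= 2 * (2 * hanoi_count(5) + 1) + 1
= 2 * (2 * (2 * hanoi_count(4) + 1) + 1) + 1
= 2 * (2 * (2 * (2 * hanoi_count(3) + 1) + 1) + 1) + 1
= 2 * (2 * (2 * (2 * (2 * hanoi_count(2) + 1) + 1) + 1) + 1) + 1
= 2 * (2 * (2 * (2 * (2 * (2 * hanoi_count(1) + 1) + 1) + 1) + 1) + 1) + 1
Now compute bottom-up:
hanoi_count(1) = 1
hanoi_count(2) = 2 * 1 + 1 = 3
hanoi_count(3) = 2 * 3 + 1 = 7
hanoi_count(4) = 2 * 7 + 1 = 15
hanoi_count(5) = 2 * 15 + 1 = 31
hanoi_count(6) = 2 * 31 + 1 = 63
hanoi_count(7) = 2 * 63 + 1 = 127
= 127


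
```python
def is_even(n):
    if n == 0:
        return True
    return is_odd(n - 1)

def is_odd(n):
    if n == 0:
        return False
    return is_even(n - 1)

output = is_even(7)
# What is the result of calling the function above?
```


is_even(7)
= is_odd(6)
= is_even(5)
= is_odd(4)
= is_even(3)
= is_odd(2)
= is_even(1)
= is_odd(0)
n == 0: return False
= False


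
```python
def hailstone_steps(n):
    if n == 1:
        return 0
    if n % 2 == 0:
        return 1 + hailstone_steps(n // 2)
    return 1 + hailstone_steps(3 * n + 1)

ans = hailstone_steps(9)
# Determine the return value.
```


hailstone_steps(9)
9 is odd -> 3*9+1 = 28 -> hailstone_steps(28)
28 is even -> hailstone_steps(14)
14 is even -> hailstone_steps(7)
7 is odd -> 3*7+1 = 22 -> hailstone_steps(22)
22 is even -> hailstone_steps(11)
11 is odd -> 3*11+1 = 34 -> hailstone_steps(34)
34 is even -> hailstone_steps(17)
17 is odd -> 3*17+1 = 52 -> hailstone_steps(52)
52 is even -> hailstone_steps(26)
26 is even -> hailstone_steps(13)
13 is odd -> 3*13+1 = 40 -> hailstone_steps(40)
40 is even -> hailstone_steps(20)
20 is even -> hailstone_steps(10)
10 is even -> hailstone_steps(5)
5 is odd -> 3*5+1 = 16 -> hailstone_steps(16)
16 is even -> hailstone_steps(8)
8 is even -> hailstone_steps(4)
4 is even -> hailstone_steps(2)
2 is even -> hailstone_steps(1)
Reached 1 after 19 steps
= 19


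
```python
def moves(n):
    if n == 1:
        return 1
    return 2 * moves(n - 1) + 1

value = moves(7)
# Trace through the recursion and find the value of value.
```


moves(7)
= 2 * moves(6) + 1
= 2 * (2 * moves(5) + 1) + 1
= 2 * (2 * (2 * moves(4) + 1) + 1) + 1
= 2 * (2 * (2 * (2 * moves(3) + 1) + 1) + 1) + 1
= 2 * (2 * (2 * (2 * (2 * moves(2) + 1) + 1) + 1) + 1) + 1
= 2 * (2 * (2 * (2 * (2 * (2 * moves(1) + 1) + 1) + 1) + 1) + 1) + 1
Now compute bottom-up:
moves(1) = 1
moves(2) = 2 * 1 + 1 = 3
moves(3) = 2 * 3 + 1 = 7
moves(4) = 2 * 7 + 1 = 15
moves(5) = 2 * 15 + 1 = 31
moves(6) = 2 * 31 + 1 = 63
moves(7) = 2 * 63 + 1 = 127
= 127


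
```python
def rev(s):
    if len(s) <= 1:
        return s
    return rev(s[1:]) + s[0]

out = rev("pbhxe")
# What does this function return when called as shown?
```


rev("pbhxe")
= rev("bhxe") + "p"
= rev("hxe") + "b" + "p"
= rev("xe") + "h" + "b" + "p"
= rev("e") + "x" + "h" + "b" + "p"
= "e" + "x" + "h" + "b" + "p"
= "exhbp"


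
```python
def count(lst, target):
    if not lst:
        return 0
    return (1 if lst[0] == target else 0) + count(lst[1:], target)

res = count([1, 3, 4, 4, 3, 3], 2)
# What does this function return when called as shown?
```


count([1, 3, 4, 4, 3, 3], 2)
lst[0]=1 != 2: 0 + count([3, 4, 4, 3, 3], 2)
lst[0]=3 != 2: 0 + count([4, 4, 3, 3], 2)
lst[0]=4 != 2: 0 + count([4, 3, 3], 2)
lst[0]=4 != 2: 0 + count([3, 3], 2)
lst[0]=3 != 2: 0 + count([3], 2)
lst[0]=3 != 2: 0 + count([], 2)
= 0


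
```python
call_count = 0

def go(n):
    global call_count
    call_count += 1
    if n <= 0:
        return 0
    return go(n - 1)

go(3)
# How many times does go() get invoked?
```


go(3) calls go(2) calls ... calls go(0)
Total calls: 3 + 1 (for base case) = 4


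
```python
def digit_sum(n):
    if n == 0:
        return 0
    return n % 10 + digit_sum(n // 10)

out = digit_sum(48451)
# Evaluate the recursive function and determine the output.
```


digit_sum(48451)
= 1 + digit_sum(4845)
= 1 + 5 + digit_sum(484)
= 1 + 5 + 4 + digit_sum(48)
= 1 + 5 + 4 + 8 + digit_sum(4)
= 1 + 5 + 4 + 8 + 4 + digit_sum(0)
= 1 + 5 + 4 + 8 + 4 + 0
= 22


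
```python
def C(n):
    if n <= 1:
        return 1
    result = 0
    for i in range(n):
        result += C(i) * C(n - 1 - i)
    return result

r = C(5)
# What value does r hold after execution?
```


C(5)
= sum of C(i) * C(5-1-i) for i in 0..4
First compute sub-values bottom-up:
  C(0) = 1, C(1) = 1
  C(2) = 1*1 + 1*1 = 2
  C(3) = 1*2 + 1*1 + 2*1 = 5
  C(4) = 1*5 + 1*2 + 2*1 + 5*1 = 14
Now C(5):
  C(0)*C(4) = 1*14 = 14
  C(1)*C(3) = 1*5 = 5
  C(2)*C(2) = 2*2 = 4
  C(3)*C(1) = 5*1 = 5
  C(4)*C(0) = 14*1 = 14
= 14 + 5 + 4 + 5 + 14
= 42


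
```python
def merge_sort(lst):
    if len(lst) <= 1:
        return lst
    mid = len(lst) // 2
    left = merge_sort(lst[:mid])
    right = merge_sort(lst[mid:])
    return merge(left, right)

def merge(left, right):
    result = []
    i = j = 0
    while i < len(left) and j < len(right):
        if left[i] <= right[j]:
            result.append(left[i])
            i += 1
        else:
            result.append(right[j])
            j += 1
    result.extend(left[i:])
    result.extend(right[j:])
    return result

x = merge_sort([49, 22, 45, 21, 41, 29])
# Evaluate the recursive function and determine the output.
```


merge_sort([49, 22, 45, 21, 41, 29])
Split into [49, 22, 45] and [21, 41, 29]
Left sorted: [22, 45, 49]
Right sorted: [21, 29, 41]
Merge [22, 45, 49] and [21, 29, 41]
= [21, 22, 29, 41, 45, 49]


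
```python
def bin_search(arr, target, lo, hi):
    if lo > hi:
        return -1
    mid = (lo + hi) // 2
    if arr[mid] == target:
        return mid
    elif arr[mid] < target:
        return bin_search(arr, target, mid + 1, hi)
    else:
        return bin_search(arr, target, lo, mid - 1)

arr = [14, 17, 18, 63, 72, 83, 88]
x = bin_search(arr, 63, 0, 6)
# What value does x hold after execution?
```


bin_search(arr, 63, 0, 6)
lo=0, hi=6, mid=3, arr[mid]=63
arr[3] == 63, found at index 3
= 3


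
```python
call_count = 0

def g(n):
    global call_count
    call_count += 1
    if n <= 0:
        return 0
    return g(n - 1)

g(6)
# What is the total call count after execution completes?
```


g(6) calls g(5) calls ... calls g(0)
Total calls: 6 + 1 (for base case) = 7


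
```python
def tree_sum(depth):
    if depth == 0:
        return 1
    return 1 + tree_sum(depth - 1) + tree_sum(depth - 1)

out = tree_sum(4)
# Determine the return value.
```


tree_sum(4)
= 1 + tree_sum(3) + tree_sum(3)
= 1 + 2 * tree_sum(3)
tree_sum(k) = 2^(k+1) - 1
tree_sum(0) = 1
tree_sum(1) = 3
tree_sum(2) = 7
tree_sum(3) = 15
tree_sum(4) = 31
tree_sum(4) = 2^5 - 1 = 31


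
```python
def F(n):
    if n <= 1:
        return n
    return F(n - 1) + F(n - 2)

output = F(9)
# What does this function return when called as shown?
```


F(9)
= F(8) + F(7)
= (F(7) + F(6)) + F(7)
Computing bottom-up: F(0)=0, F(1)=1, F(2)=1, F(3)=2, F(4)=3, F(5)=5, F(6)=8, F(7)=13, F(8)=21, F(9)=34
= 34


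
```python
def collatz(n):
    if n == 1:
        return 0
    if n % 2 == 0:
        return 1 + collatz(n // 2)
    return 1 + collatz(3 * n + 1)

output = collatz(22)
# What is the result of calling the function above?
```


collatz(22)
22 is even -> collatz(11)
11 is odd -> 3*11+1 = 34 -> collatz(34)
34 is even -> collatz(17)
17 is odd -> 3*17+1 = 52 -> collatz(52)
52 is even -> collatz(26)
26 is even -> collatz(13)
13 is odd -> 3*13+1 = 40 -> collatz(40)
40 is even -> collatz(20)
20 is even -> collatz(10)
10 is even -> collatz(5)
5 is odd -> 3*5+1 = 16 -> collatz(16)
16 is even -> collatz(8)
8 is even -> collatz(4)
4 is even -> collatz(2)
2 is even -> collatz(1)
Reached 1 after 15 steps
= 15


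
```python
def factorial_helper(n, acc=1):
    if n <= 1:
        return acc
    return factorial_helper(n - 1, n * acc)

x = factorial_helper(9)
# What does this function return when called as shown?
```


factorial_helper(9, 1)
= factorial_helper(8, 9 * 1) = factorial_helper(8, 9)
= factorial_helper(7, 8 * 9) = factorial_helper(7, 72)
= factorial_helper(6, 7 * 72) = factorial_helper(6, 504)
= factorial_helper(5, 6 * 504) = factorial_helper(5, 3024)
= factorial_helper(4, 5 * 3024) = factorial_helper(4, 15120)
= factorial_helper(3, 4 * 15120) = factorial_helper(3, 60480)
= factorial_helper(2, 3 * 60480) = factorial_helper(2, 181440)
= factorial_helper(1, 2 * 181440) = factorial_helper(1, 362880)
n <= 1, return acc = 362880


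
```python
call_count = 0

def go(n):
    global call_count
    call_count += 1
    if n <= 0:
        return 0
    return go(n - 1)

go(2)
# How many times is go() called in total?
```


go(2) calls go(1) calls ... calls go(0)
Total calls: 2 + 1 (for base case) = 3


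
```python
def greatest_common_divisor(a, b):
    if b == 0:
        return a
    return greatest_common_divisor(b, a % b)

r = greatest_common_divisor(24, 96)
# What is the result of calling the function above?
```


greatest_common_divisor(24, 96)
= greatest_common_divisor(96, 24 % 96) = greatest_common_divisor(96, 24)
= greatest_common_divisor(24, 96 % 24) = greatest_common_divisor(24, 0)
b == 0, return a = 24


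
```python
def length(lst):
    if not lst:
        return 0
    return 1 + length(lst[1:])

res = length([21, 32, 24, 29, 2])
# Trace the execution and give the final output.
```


length([21, 32, 24, 29, 2])
= 1 + length([32, 24, 29, 2])
= 1 + 1 + length([24, 29, 2])
= 1 + 1 + 1 + length([29, 2])
= 1 + 1 + 1 + 1 + length([2])
= 1 + 1 + 1 + 1 + 1 + length([])
= 1 + 1 + 1 + 1 + 1 + 0
= 5


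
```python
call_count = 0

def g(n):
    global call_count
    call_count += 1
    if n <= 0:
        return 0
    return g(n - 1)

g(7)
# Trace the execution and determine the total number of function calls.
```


g(7) calls g(6) calls ... calls g(0)
Total calls: 7 + 1 (for base case) = 8


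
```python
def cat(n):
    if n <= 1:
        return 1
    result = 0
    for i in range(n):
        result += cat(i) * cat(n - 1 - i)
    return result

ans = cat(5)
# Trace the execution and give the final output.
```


cat(5)
= sum of cat(i) * cat(5-1-i) for i in 0..4
First compute sub-values bottom-up:
  cat(0) = 1, cat(1) = 1
  cat(2) = 1*1 + 1*1 = 2
  cat(3) = 1*2 + 1*1 + 2*1 = 5
  cat(4) = 1*5 + 1*2 + 2*1 + 5*1 = 14
Now cat(5):
  cat(0)*cat(4) = 1*14 = 14
  cat(1)*cat(3) = 1*5 = 5
  cat(2)*cat(2) = 2*2 = 4
  cat(3)*cat(1) = 5*1 = 5
  cat(4)*cat(0) = 14*1 = 14
= 14 + 5 + 4 + 5 + 14
= 42


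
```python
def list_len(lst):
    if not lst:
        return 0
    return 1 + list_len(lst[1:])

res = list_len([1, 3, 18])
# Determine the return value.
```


list_len([1, 3, 18])
= 1 + list_len([3, 18])
= 1 + 1 + list_len([18])
= 1 + 1 + 1 + list_len([])
= 1 + 1 + 1 + 0
= 3


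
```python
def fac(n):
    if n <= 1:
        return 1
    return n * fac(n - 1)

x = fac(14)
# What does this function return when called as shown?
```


fac(14)
= 14 * fac(13)
= 14 * 13 * fac(12)
= 14 * 13 * 12 * fac(11)
= 14 * 13 * 12 * 11 * fac(10)
= 14 * 13 * 12 * 11 * 10 * fac(9)
= 14 * 13 * 12 * 11 * 10 * 9 * fac(8)
= 14 * 13 * 12 * 11 * 10 * 9 * 8 * fac(7)
= 14 * 13 * 12 * 11 * 10 * 9 * 8 * 7 * fac(6)
= 14 * 13 * 12 * 11 * 10 * 9 * 8 * 7 * 6 * fac(5)
= 14 * 13 * 12 * 11 * 10 * 9 * 8 * 7 * 6 * 5 * fac(4)
= 14 * 13 * 12 * 11 * 10 * 9 * 8 * 7 * 6 * 5 * 4 * fac(3)
= 14 * 13 * 12 * 11 * 10 * 9 * 8 * 7 * 6 * 5 * 4 * 3 * fac(2)
= 14 * 13 * 12 * 11 * 10 * 9 * 8 * 7 * 6 * 5 * 4 * 3 * 2 * fac(1)
= 14 * 13 * 12 * 11 * 10 * 9 * 8 * 7 * 6 * 5 * 4 * 3 * 2 * 1
= 87178291200


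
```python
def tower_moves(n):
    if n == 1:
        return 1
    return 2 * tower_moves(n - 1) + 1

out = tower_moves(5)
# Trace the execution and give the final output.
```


tower_moves(5)
= 2 * tower_moves(4) + 1
= 2 * (2 * tower_moves(3) + 1) + 1
= 2 * (2 * (2 * tower_moves(2) + 1) + 1) + 1
= 2 * (2 * (2 * (2 * tower_moves(1) + 1) + 1) + 1) + 1
Now compute bottom-up:
tower_moves(1) = 1
tower_moves(2) = 2 * 1 + 1 = 3
tower_moves(3) = 2 * 3 + 1 = 7
tower_moves(4) = 2 * 7 + 1 = 15
tower_moves(5) = 2 * 15 + 1 = 31
= 31


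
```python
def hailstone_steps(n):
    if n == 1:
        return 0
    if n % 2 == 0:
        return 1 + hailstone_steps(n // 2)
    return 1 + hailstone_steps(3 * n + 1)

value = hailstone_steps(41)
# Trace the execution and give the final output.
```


hailstone_steps(41)
41 is odd -> 3*41+1 = 124 -> hailstone_steps(124)
124 is even -> hailstone_steps(62)
62 is even -> hailstone_steps(31)
31 is odd -> 3*31+1 = 94 -> hailstone_steps(94)
94 is even -> hailstone_steps(47)
47 is odd -> 3*47+1 = 142 -> hailstone_steps(142)
142 is even -> hailstone_steps(71)
71 is odd -> 3*71+1 = 214 -> hailstone_steps(214)
214 is even -> hailstone_steps(107)
107 is odd -> 3*107+1 = 322 -> hailstone_steps(322)
322 is even -> hailstone_steps(161)
161 is odd -> 3*161+1 = 484 -> hailstone_steps(484)
484 is even -> hailstone_steps(242)
242 is even -> hailstone_steps(121)
121 is odd -> 3*121+1 = 364 -> hailstone_steps(364)
364 is even -> hailstone_steps(182)
182 is even -> hailstone_steps(91)
91 is odd -> 3*91+1 = 274 -> hailstone_steps(274)
274 is even -> hailstone_steps(137)
137 is odd -> 3*137+1 = 412 -> hailstone_steps(412)
412 is even -> hailstone_steps(206)
206 is even -> hailstone_steps(103)
103 is odd -> 3*103+1 = 310 -> hailstone_steps(310)
310 is even -> hailstone_steps(155)
155 is odd -> 3*155+1 = 466 -> hailstone_steps(466)
466 is even -> hailstone_steps(233)
233 is odd -> 3*233+1 = 700 -> hailstone_steps(700)
700 is even -> hailstone_steps(350)
350 is even -> hailstone_steps(175)
175 is odd -> 3*175+1 = 526 -> hailstone_steps(526)
526 is even -> hailstone_steps(263)
263 is odd -> 3*263+1 = 790 -> hailstone_steps(790)
790 is even -> hailstone_steps(395)
395 is odd -> 3*395+1 = 1186 -> hailstone_steps(1186)
1186 is even -> hailstone_steps(593)
593 is odd -> 3*593+1 = 1780 -> hailstone_steps(1780)
1780 is even -> hailstone_steps(890)
890 is even -> hailstone_steps(445)
445 is odd -> 3*445+1 = 1336 -> hailstone_steps(1336)
1336 is even -> hailstone_steps(668)
668 is even -> hailstone_steps(334)
334 is even -> hailstone_steps(167)
167 is odd -> 3*167+1 = 502 -> hailstone_steps(502)
502 is even -> hailstone_steps(251)
251 is odd -> 3*251+1 = 754 -> hailstone_steps(754)
754 is even -> hailstone_steps(377)
377 is odd -> 3*377+1 = 1132 -> hailstone_steps(1132)
1132 is even -> hailstone_steps(566)
566 is even -> hailstone_steps(283)
283 is odd -> 3*283+1 = 850 -> hailstone_steps(850)
850 is even -> hailstone_steps(425)
425 is odd -> 3*425+1 = 1276 -> hailstone_steps(1276)
1276 is even -> hailstone_steps(638)
638 is even -> hailstone_steps(319)
319 is odd -> 3*319+1 = 958 -> hailstone_steps(958)
958 is even -> hailstone_steps(479)
479 is odd -> 3*479+1 = 1438 -> hailstone_steps(1438)
1438 is even -> hailstone_steps(719)
719 is odd -> 3*719+1 = 2158 -> hailstone_steps(2158)
2158 is even -> hailstone_steps(1079)
1079 is odd -> 3*1079+1 = 3238 -> hailstone_steps(3238)
3238 is even -> hailstone_steps(1619)
1619 is odd -> 3*1619+1 = 4858 -> hailstone_steps(4858)
4858 is even -> hailstone_steps(2429)
2429 is odd -> 3*2429+1 = 7288 -> hailstone_steps(7288)
7288 is even -> hailstone_steps(3644)
3644 is even -> hailstone_steps(1822)
1822 is even -> hailstone_steps(911)
911 is odd -> 3*911+1 = 2734 -> hailstone_steps(2734)
2734 is even -> hailstone_steps(1367)
1367 is odd -> 3*1367+1 = 4102 -> hailstone_steps(4102)
4102 is even -> hailstone_steps(2051)
2051 is odd -> 3*2051+1 = 6154 -> hailstone_steps(6154)
6154 is even -> hailstone_steps(3077)
3077 is odd -> 3*3077+1 = 9232 -> hailstone_steps(9232)
9232 is even -> hailstone_steps(4616)
4616 is even -> hailstone_steps(2308)
2308 is even -> hailstone_steps(1154)
1154 is even -> hailstone_steps(577)
577 is odd -> 3*577+1 = 1732 -> hailstone_steps(1732)
1732 is even -> hailstone_steps(866)
866 is even -> hailstone_steps(433)
433 is odd -> 3*433+1 = 1300 -> hailstone_steps(1300)
1300 is even -> hailstone_steps(650)
650 is even -> hailstone_steps(325)
325 is odd -> 3*325+1 = 976 -> hailstone_steps(976)
976 is even -> hailstone_steps(488)
488 is even -> hailstone_steps(244)
244 is even -> hailstone_steps(122)
122 is even -> hailstone_steps(61)
61 is odd -> 3*61+1 = 184 -> hailstone_steps(184)
184 is even -> hailstone_steps(92)
92 is even -> hailstone_steps(46)
46 is even -> hailstone_steps(23)
23 is odd -> 3*23+1 = 70 -> hailstone_steps(70)
70 is even -> hailstone_steps(35)
35 is odd -> 3*35+1 = 106 -> hailstone_steps(106)
106 is even -> hailstone_steps(53)
53 is odd -> 3*53+1 = 160 -> hailstone_steps(160)
160 is even -> hailstone_steps(80)
80 is even -> hailstone_steps(40)
40 is even -> hailstone_steps(20)
20 is even -> hailstone_steps(10)
10 is even -> hailstone_steps(5)
5 is odd -> 3*5+1 = 16 -> hailstone_steps(16)
16 is even -> hailstone_steps(8)
8 is even -> hailstone_steps(4)
4 is even -> hailstone_steps(2)
2 is even -> hailstone_steps(1)
Reached 1 after 109 steps
= 109


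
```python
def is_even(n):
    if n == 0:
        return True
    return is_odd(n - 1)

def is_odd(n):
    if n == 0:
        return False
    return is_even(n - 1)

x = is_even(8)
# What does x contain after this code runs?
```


is_even(8)
= is_odd(7)
= is_even(6)
= is_odd(5)
= is_even(4)
= is_odd(3)
= is_even(2)
= is_odd(1)
= is_even(0)
n == 0: return True
= True


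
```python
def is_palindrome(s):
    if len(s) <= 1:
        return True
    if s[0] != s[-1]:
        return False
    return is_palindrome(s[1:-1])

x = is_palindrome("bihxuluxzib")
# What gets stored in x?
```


is_palindrome("bihxuluxzib")
"bihxuluxzib": s[0]='b' == s[-1]='b' -> is_palindrome("ihxuluxzi")
"ihxuluxzi": s[0]='i' == s[-1]='i' -> is_palindrome("hxuluxz")
"hxuluxz": s[0]='h' != s[-1]='z' -> False
= False


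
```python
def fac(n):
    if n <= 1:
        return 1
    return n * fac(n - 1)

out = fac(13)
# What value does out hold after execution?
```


fac(13)
= 13 * fac(12)
= 13 * 12 * fac(11)
= 13 * 12 * 11 * fac(10)
= 13 * 12 * 11 * 10 * fac(9)
= 13 * 12 * 11 * 10 * 9 * fac(8)
= 13 * 12 * 11 * 10 * 9 * 8 * fac(7)
= 13 * 12 * 11 * 10 * 9 * 8 * 7 * fac(6)
= 13 * 12 * 11 * 10 * 9 * 8 * 7 * 6 * fac(5)
= 13 * 12 * 11 * 10 * 9 * 8 * 7 * 6 * 5 * fac(4)
= 13 * 12 * 11 * 10 * 9 * 8 * 7 * 6 * 5 * 4 * fac(3)
= 13 * 12 * 11 * 10 * 9 * 8 * 7 * 6 * 5 * 4 * 3 * fac(2)
= 13 * 12 * 11 * 10 * 9 * 8 * 7 * 6 * 5 * 4 * 3 * 2 * fac(1)
= 13 * 12 * 11 * 10 * 9 * 8 * 7 * 6 * 5 * 4 * 3 * 2 * 1
= 6227020800


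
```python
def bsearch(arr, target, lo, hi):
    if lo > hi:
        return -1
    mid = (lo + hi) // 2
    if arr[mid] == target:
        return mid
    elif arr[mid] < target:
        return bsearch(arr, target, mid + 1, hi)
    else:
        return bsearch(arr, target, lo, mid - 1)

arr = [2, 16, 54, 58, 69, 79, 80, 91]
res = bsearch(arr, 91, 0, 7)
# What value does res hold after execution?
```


bsearch(arr, 91, 0, 7)
lo=0, hi=7, mid=3, arr[mid]=58
58 < 91, search right half
lo=4, hi=7, mid=5, arr[mid]=79
79 < 91, search right half
lo=6, hi=7, mid=6, arr[mid]=80
80 < 91, search right half
lo=7, hi=7, mid=7, arr[mid]=91
arr[7] == 91, found at index 7
= 7


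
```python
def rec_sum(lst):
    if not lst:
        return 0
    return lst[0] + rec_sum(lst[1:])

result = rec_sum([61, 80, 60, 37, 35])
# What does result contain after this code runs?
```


rec_sum([61, 80, 60, 37, 35])
= 61 + rec_sum([80, 60, 37, 35])
= 61 + 80 + rec_sum([60, 37, 35])
= 61 + 80 + 60 + rec_sum([37, 35])
= 61 + 80 + 60 + 37 + rec_sum([35])
= 61 + 80 + 60 + 37 + 35 + rec_sum([])
= 61 + 80 + 60 + 37 + 35 + 0
= 273


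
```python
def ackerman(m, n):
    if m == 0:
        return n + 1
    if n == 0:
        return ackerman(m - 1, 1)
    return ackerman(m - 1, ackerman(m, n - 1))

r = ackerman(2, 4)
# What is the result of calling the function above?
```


ackerman(2, 4)
= ackerman(1, ackerman(2, 3))
First compute ackerman(2, 3) = 9
= ackerman(1, 9)
= 11


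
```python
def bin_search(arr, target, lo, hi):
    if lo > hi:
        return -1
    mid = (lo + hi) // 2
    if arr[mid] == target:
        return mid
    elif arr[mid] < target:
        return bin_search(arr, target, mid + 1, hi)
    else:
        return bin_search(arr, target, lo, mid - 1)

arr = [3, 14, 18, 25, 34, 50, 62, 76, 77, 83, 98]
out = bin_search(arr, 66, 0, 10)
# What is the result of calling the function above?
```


bin_search(arr, 66, 0, 10)
lo=0, hi=10, mid=5, arr[mid]=50
50 < 66, search right half
lo=6, hi=10, mid=8, arr[mid]=77
77 > 66, search left half
lo=6, hi=7, mid=6, arr[mid]=62
62 < 66, search right half
lo=7, hi=7, mid=7, arr[mid]=76
76 > 66, search left half
lo > hi, target not found, return -1
= -1


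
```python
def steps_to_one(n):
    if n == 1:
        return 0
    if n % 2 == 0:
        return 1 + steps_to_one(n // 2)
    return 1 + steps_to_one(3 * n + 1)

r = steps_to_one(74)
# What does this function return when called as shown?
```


steps_to_one(74)
74 is even -> steps_to_one(37)
37 is odd -> 3*37+1 = 112 -> steps_to_one(112)
112 is even -> steps_to_one(56)
56 is even -> steps_to_one(28)
28 is even -> steps_to_one(14)
14 is even -> steps_to_one(7)
7 is odd -> 3*7+1 = 22 -> steps_to_one(22)
22 is even -> steps_to_one(11)
11 is odd -> 3*11+1 = 34 -> steps_to_one(34)
34 is even -> steps_to_one(17)
17 is odd -> 3*17+1 = 52 -> steps_to_one(52)
52 is even -> steps_to_one(26)
26 is even -> steps_to_one(13)
13 is odd -> 3*13+1 = 40 -> steps_to_one(40)
40 is even -> steps_to_one(20)
20 is even -> steps_to_one(10)
10 is even -> steps_to_one(5)
5 is odd -> 3*5+1 = 16 -> steps_to_one(16)
16 is even -> steps_to_one(8)
8 is even -> steps_to_one(4)
4 is even -> steps_to_one(2)
2 is even -> steps_to_one(1)
Reached 1 after 22 steps
= 22


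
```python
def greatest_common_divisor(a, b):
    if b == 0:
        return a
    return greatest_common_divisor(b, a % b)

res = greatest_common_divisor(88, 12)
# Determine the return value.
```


greatest_common_divisor(88, 12)
= greatest_common_divisor(12, 88 % 12) = greatest_common_divisor(12, 4)
= greatest_common_divisor(4, 12 % 4) = greatest_common_divisor(4, 0)
b == 0, return a = 4


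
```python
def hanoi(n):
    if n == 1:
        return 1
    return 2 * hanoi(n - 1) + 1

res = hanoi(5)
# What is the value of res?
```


hanoi(5)
= 2 * hanoi(4) + 1
= 2 * (2 * hanoi(3) + 1) + 1
= 2 * (2 * (2 * hanoi(2) + 1) + 1) + 1
= 2 * (2 * (2 * (2 * hanoi(1) + 1) + 1) + 1) + 1
Now compute bottom-up:
hanoi(1) = 1
hanoi(2) = 2 * 1 + 1 = 3
hanoi(3) = 2 * 3 + 1 = 7
hanoi(4) = 2 * 7 + 1 = 15
hanoi(5) = 2 * 15 + 1 = 31
= 31


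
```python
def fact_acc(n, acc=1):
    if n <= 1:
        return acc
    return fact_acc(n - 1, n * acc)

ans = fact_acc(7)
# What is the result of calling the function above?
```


fact_acc(7, 1)
= fact_acc(6, 7 * 1) = fact_acc(6, 7)
= fact_acc(5, 6 * 7) = fact_acc(5, 42)
= fact_acc(4, 5 * 42) = fact_acc(4, 210)
= fact_acc(3, 4 * 210) = fact_acc(3, 840)
= fact_acc(2, 3 * 840) = fact_acc(2, 2520)
= fact_acc(1, 2 * 2520) = fact_acc(1, 5040)
n <= 1, return acc = 5040


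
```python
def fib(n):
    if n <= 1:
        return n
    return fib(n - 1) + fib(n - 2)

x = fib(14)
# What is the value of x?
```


fib(14)
= fib(13) + fib(12)
= (fib(12) + fib(11)) + fib(12)
Computing bottom-up: fib(0)=0, fib(1)=1, fib(2)=1, fib(3)=2, fib(4)=3, fib(5)=5, fib(6)=8, fib(7)=13, fib(8)=21, fib(9)=34, fib(10)=55, fib(11)=89, fib(12)=144, fib(13)=233, fib(14)=377
= 377


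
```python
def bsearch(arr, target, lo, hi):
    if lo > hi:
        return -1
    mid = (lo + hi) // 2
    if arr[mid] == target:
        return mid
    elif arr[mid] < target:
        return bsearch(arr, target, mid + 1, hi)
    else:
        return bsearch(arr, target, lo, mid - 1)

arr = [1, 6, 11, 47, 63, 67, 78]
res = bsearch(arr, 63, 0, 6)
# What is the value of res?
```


bsearch(arr, 63, 0, 6)
lo=0, hi=6, mid=3, arr[mid]=47
47 < 63, search right half
lo=4, hi=6, mid=5, arr[mid]=67
67 > 63, search left half
lo=4, hi=4, mid=4, arr[mid]=63
arr[4] == 63, found at index 4
= 4


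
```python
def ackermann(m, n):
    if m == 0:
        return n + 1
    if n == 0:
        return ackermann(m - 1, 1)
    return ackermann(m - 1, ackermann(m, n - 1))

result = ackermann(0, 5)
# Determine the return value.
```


ackermann(0, 5)
m == 0: return 5 + 1 = 6
= 6


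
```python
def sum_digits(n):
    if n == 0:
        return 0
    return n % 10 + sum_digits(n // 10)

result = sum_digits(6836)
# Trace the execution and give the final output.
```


sum_digits(6836)
= 6 + sum_digits(683)
= 6 + 3 + sum_digits(68)
= 6 + 3 + 8 + sum_digits(6)
= 6 + 3 + 8 + 6 + sum_digits(0)
= 6 + 3 + 8 + 6 + 0
= 23


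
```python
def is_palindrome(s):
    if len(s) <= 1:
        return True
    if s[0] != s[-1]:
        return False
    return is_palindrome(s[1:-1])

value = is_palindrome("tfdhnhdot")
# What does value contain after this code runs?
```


is_palindrome("tfdhnhdot")
"tfdhnhdot": s[0]='t' == s[-1]='t' -> is_palindrome("fdhnhdo")
"fdhnhdo": s[0]='f' != s[-1]='o' -> False
= False


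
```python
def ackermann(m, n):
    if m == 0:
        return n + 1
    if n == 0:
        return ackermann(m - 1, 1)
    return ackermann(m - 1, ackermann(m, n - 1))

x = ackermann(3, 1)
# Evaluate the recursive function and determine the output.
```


ackermann(3, 1)
= ackermann(2, ackermann(3, 0))
First compute ackermann(3, 0) = 5
= ackermann(2, 5)
= 13


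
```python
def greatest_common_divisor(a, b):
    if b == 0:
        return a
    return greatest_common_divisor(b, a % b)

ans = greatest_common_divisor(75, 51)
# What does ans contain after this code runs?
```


greatest_common_divisor(75, 51)
= greatest_common_divisor(51, 75 % 51) = greatest_common_divisor(51, 24)
= greatest_common_divisor(24, 51 % 24) = greatest_common_divisor(24, 3)
= greatest_common_divisor(3, 24 % 3) = greatest_common_divisor(3, 0)
b == 0, return a = 3


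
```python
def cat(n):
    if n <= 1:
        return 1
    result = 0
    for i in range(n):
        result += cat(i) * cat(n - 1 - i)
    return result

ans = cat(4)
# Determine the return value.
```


cat(4)
= sum of cat(i) * cat(4-1-i) for i in 0..3
First compute sub-values bottom-up:
  cat(0) = 1, cat(1) = 1
  cat(2) = 1*1 + 1*1 = 2
  cat(3) = 1*2 + 1*1 + 2*1 = 5
Now cat(4):
  cat(0)*cat(3) = 1*5 = 5
  cat(1)*cat(2) = 1*2 = 2
  cat(2)*cat(1) = 2*1 = 2
  cat(3)*cat(0) = 5*1 = 5
= 5 + 2 + 2 + 5
= 14


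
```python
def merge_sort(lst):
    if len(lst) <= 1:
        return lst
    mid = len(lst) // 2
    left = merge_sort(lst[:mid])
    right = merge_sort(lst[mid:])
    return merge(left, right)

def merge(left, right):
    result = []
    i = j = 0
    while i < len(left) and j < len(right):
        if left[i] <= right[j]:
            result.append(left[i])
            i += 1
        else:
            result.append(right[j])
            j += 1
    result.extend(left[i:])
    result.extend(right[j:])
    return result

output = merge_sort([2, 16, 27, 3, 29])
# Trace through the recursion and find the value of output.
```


merge_sort([2, 16, 27, 3, 29])
Split into [2, 16] and [27, 3, 29]
Left sorted: [2, 16]
Right sorted: [3, 27, 29]
Merge [2, 16] and [3, 27, 29]
= [2, 3, 16, 27, 29]


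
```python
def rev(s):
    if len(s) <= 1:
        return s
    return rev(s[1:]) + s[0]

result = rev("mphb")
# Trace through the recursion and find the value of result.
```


rev("mphb")
= rev("phb") + "m"
= rev("hb") + "p" + "m"
= rev("b") + "h" + "p" + "m"
= "b" + "h" + "p" + "m"
= "bhpm"


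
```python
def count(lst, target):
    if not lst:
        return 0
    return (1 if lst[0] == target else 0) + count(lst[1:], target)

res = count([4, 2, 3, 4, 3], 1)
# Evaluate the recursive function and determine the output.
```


count([4, 2, 3, 4, 3], 1)
lst[0]=4 != 1: 0 + count([2, 3, 4, 3], 1)
lst[0]=2 != 1: 0 + count([3, 4, 3], 1)
lst[0]=3 != 1: 0 + count([4, 3], 1)
lst[0]=4 != 1: 0 + count([3], 1)
lst[0]=3 != 1: 0 + count([], 1)
= 0


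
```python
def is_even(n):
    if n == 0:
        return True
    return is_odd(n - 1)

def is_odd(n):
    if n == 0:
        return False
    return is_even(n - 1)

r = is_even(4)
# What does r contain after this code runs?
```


is_even(4)
= is_odd(3)
= is_even(2)
= is_odd(1)
= is_even(0)
n == 0: return True
= True


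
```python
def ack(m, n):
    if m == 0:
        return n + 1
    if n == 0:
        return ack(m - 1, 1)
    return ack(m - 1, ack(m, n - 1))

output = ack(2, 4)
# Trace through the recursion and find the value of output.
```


ack(2, 4)
= ack(1, ack(2, 3))
First compute ack(2, 3) = 9
= ack(1, 9)
= 11


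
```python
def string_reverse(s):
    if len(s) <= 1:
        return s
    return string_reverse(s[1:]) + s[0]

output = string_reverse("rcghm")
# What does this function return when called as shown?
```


string_reverse("rcghm")
= string_reverse("cghm") + "r"
= string_reverse("ghm") + "c" + "r"
= string_reverse("hm") + "g" + "c" + "r"
= string_reverse("m") + "h" + "g" + "c" + "r"
= "m" + "h" + "g" + "c" + "r"
= "mhgcr"


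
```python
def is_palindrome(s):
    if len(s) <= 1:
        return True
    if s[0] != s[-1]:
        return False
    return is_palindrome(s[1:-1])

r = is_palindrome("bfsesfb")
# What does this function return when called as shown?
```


is_palindrome("bfsesfb")
"bfsesfb": s[0]='b' == s[-1]='b' -> is_palindrome("fsesf")
"fsesf": s[0]='f' == s[-1]='f' -> is_palindrome("ses")
"ses": s[0]='s' == s[-1]='s' -> is_palindrome("e")
"e": len <= 1 -> True
= True


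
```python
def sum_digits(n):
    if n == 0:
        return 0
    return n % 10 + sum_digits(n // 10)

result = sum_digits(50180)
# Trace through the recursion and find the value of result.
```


sum_digits(50180)
= 0 + sum_digits(5018)
= 0 + 8 + sum_digits(501)
= 0 + 8 + 1 + sum_digits(50)
= 0 + 8 + 1 + 0 + sum_digits(5)
= 0 + 8 + 1 + 0 + 5 + sum_digits(0)
= 0 + 8 + 1 + 0 + 5 + 0
= 14


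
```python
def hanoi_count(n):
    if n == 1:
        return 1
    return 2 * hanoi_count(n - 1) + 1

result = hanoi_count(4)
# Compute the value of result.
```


hanoi_count(4)
= 2 * hanoi_count(3) + 1
= 2 * (2 * hanoi_count(2) + 1) + 1
= 2 * (2 * (2 * hanoi_count(1) + 1) + 1) + 1
Now compute bottom-up:
hanoi_count(1) = 1
hanoi_count(2) = 2 * 1 + 1 = 3
hanoi_count(3) = 2 * 3 + 1 = 7
hanoi_count(4) = 2 * 7 + 1 = 15
= 15


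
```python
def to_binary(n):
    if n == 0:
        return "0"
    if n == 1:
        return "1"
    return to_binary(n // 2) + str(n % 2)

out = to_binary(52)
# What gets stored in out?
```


to_binary(52)
= to_binary(26) + "0"
= to_binary(13) + "0" + "0"
= to_binary(6) + "1" + "0" + "0"
= to_binary(3) + "0" + "1" + "0" + "0"
= to_binary(1) + "1" + "0" + "1" + "0" + "0"
= "1" + "1" + "0" + "1" + "0" + "0"
= "110100"


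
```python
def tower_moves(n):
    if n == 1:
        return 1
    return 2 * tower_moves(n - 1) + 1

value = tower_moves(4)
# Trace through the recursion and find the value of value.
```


tower_moves(4)
= 2 * tower_moves(3) + 1
= 2 * (2 * tower_moves(2) + 1) + 1
= 2 * (2 * (2 * tower_moves(1) + 1) + 1) + 1
Now compute bottom-up:
tower_moves(1) = 1
tower_moves(2) = 2 * 1 + 1 = 3
tower_moves(3) = 2 * 3 + 1 = 7
tower_moves(4) = 2 * 7 + 1 = 15
= 15


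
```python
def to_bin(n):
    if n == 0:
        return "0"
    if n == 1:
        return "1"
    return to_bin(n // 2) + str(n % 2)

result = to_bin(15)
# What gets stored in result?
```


to_bin(15)
= to_bin(7) + "1"
= to_bin(3) + "1" + "1"
= to_bin(1) + "1" + "1" + "1"
= "1" + "1" + "1" + "1"
= "1111"


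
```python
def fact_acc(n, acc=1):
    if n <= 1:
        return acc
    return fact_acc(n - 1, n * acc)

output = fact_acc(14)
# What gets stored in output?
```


fact_acc(14, 1)
= fact_acc(13, 14 * 1) = fact_acc(13, 14)
= fact_acc(12, 13 * 14) = fact_acc(12, 182)
= fact_acc(11, 12 * 182) = fact_acc(11, 2184)
= fact_acc(10, 11 * 2184) = fact_acc(10, 24024)
= fact_acc(9, 10 * 24024) = fact_acc(9, 240240)
= fact_acc(8, 9 * 240240) = fact_acc(8, 2162160)
= fact_acc(7, 8 * 2162160) = fact_acc(7, 17297280)
= fact_acc(6, 7 * 17297280) = fact_acc(6, 121080960)
= fact_acc(5, 6 * 121080960) = fact_acc(5, 726485760)
= fact_acc(4, 5 * 726485760) = fact_acc(4, 3632428800)
= fact_acc(3, 4 * 3632428800) = fact_acc(3, 14529715200)
= fact_acc(2, 3 * 14529715200) = fact_acc(2, 43589145600)
= fact_acc(1, 2 * 43589145600) = fact_acc(1, 87178291200)
n <= 1, return acc = 87178291200


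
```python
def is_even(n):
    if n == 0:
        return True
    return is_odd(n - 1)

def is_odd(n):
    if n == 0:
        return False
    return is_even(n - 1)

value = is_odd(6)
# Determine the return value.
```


is_odd(6)
= is_even(5)
= is_odd(4)
= is_even(3)
= is_odd(2)
= is_even(1)
= is_odd(0)
n == 0: return False
= False


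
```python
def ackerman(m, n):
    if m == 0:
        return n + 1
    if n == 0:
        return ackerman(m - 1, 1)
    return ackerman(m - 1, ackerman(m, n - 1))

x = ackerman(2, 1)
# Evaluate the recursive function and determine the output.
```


ackerman(2, 1)
= ackerman(1, ackerman(2, 0))
First compute ackerman(2, 0) = 3
= ackerman(1, 3)
= 5


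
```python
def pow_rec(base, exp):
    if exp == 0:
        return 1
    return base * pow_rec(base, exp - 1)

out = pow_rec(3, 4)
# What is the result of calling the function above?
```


pow_rec(3, 4)
= 3 * pow_rec(3, 3)
= 3 * 3 * pow_rec(3, 2)
= 3 * 3 * 3 * pow_rec(3, 1)
= 3 * 3 * 3 * 3 * pow_rec(3, 0)
= 3 * 3 * 3 * 3 * 1
= 81


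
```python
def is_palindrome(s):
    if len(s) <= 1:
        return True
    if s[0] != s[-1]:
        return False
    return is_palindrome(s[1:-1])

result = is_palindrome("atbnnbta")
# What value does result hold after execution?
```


is_palindrome("atbnnbta")
"atbnnbta": s[0]='a' == s[-1]='a' -> is_palindrome("tbnnbt")
"tbnnbt": s[0]='t' == s[-1]='t' -> is_palindrome("bnnb")
"bnnb": s[0]='b' == s[-1]='b' -> is_palindrome("nn")
"nn": s[0]='n' == s[-1]='n' -> is_palindrome("")
"": len <= 1 -> True
= True


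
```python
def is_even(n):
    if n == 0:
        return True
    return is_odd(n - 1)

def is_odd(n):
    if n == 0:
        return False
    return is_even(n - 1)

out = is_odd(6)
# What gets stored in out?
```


is_odd(6)
= is_even(5)
= is_odd(4)
= is_even(3)
= is_odd(2)
= is_even(1)
= is_odd(0)
n == 0: return False
= False


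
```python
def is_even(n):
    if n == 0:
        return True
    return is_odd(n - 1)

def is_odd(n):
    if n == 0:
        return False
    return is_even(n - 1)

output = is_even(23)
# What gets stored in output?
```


is_even(23)
= is_odd(22)
= is_even(21)
= is_odd(20)
= is_even(19)
= is_odd(18)
= is_even(17)
= is_odd(16)
= is_even(15)
= is_odd(14)
= is_even(13)
= is_odd(12)
= is_even(11)
= is_odd(10)
= is_even(9)
= is_odd(8)
= is_even(7)
= is_odd(6)
= is_even(5)
= is_odd(4)
= is_even(3)
= is_odd(2)
= is_even(1)
= is_odd(0)
n == 0: return False
= False


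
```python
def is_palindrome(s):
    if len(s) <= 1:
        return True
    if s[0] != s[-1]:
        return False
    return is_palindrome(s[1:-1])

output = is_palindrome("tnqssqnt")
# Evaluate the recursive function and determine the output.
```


is_palindrome("tnqssqnt")
"tnqssqnt": s[0]='t' == s[-1]='t' -> is_palindrome("nqssqn")
"nqssqn": s[0]='n' == s[-1]='n' -> is_palindrome("qssq")
"qssq": s[0]='q' == s[-1]='q' -> is_palindrome("ss")
"ss": s[0]='s' == s[-1]='s' -> is_palindrome("")
"": len <= 1 -> True
= True


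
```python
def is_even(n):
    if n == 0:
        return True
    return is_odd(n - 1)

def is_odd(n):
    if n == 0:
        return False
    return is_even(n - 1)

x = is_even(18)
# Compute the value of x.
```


is_even(18)
= is_odd(17)
= is_even(16)
= is_odd(15)
= is_even(14)
= is_odd(13)
= is_even(12)
= is_odd(11)
= is_even(10)
= is_odd(9)
= is_even(8)
= is_odd(7)
= is_even(6)
= is_odd(5)
= is_even(4)
= is_odd(3)
= is_even(2)
= is_odd(1)
= is_even(0)
n == 0: return True
= True


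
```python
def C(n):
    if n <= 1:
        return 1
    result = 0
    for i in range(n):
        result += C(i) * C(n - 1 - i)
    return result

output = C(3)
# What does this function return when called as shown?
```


C(3)
= sum of C(i) * C(3-1-i) for i in 0..2
First compute sub-values bottom-up:
  C(0) = 1, C(1) = 1
  C(2) = 1*1 + 1*1 = 2
Now C(3):
  C(0)*C(2) = 1*2 = 2
  C(1)*C(1) = 1*1 = 1
  C(2)*C(0) = 2*1 = 2
= 2 + 1 + 2
= 5


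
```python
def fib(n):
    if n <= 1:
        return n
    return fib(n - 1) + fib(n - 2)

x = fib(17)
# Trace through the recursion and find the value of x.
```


fib(17)
= fib(16) + fib(15)
= (fib(15) + fib(14)) + fib(15)
Computing bottom-up: fib(0)=0, fib(1)=1, fib(2)=1, fib(3)=2, fib(4)=3, fib(5)=5, fib(6)=8, fib(7)=13, fib(8)=21, fib(9)=34, fib(10)=55, fib(11)=89, fib(12)=144, fib(13)=233, fib(14)=377, fib(15)=610, fib(16)=987, fib(17)=1597
= 1597


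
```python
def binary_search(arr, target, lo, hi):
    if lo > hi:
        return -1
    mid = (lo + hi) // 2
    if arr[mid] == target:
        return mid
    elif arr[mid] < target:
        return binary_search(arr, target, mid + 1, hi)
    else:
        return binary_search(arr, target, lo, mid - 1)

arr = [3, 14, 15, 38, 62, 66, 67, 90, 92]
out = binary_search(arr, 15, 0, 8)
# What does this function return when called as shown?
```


binary_search(arr, 15, 0, 8)
lo=0, hi=8, mid=4, arr[mid]=62
62 > 15, search left half
lo=0, hi=3, mid=1, arr[mid]=14
14 < 15, search right half
lo=2, hi=3, mid=2, arr[mid]=15
arr[2] == 15, found at index 2
= 2
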